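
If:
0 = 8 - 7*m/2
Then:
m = 16/7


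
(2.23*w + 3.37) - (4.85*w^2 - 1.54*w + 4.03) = -4.85*w^2 + 3.77*w - 0.66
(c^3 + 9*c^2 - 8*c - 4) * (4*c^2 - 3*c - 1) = 4*c^5 + 33*c^4 - 60*c^3 - c^2 + 20*c + 4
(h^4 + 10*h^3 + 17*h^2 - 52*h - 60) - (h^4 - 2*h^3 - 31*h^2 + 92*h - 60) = 12*h^3 + 48*h^2 - 144*h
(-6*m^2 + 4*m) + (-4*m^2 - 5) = -10*m^2 + 4*m - 5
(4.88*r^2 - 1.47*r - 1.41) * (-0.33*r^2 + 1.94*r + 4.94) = -1.6104*r^4 + 9.9523*r^3 + 21.7207*r^2 - 9.9972*r - 6.9654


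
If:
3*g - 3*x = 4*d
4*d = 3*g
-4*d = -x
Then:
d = 0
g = 0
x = 0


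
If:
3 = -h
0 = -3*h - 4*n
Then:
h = -3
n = 9/4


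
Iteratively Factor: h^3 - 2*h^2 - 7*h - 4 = (h + 1)*(h^2 - 3*h - 4) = (h - 4)*(h + 1)*(h + 1)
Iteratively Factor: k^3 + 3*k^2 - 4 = (k - 1)*(k^2 + 4*k + 4) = (k - 1)*(k + 2)*(k + 2)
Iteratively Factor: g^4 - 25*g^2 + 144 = (g + 3)*(g^3 - 3*g^2 - 16*g + 48) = (g - 3)*(g + 3)*(g^2 - 16) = (g - 3)*(g + 3)*(g + 4)*(g - 4)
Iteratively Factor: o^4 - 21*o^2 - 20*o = (o)*(o^3 - 21*o - 20) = o*(o + 1)*(o^2 - o - 20) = o*(o - 5)*(o + 1)*(o + 4)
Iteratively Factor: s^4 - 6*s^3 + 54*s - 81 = (s - 3)*(s^3 - 3*s^2 - 9*s + 27) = (s - 3)*(s + 3)*(s^2 - 6*s + 9) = (s - 3)^2*(s + 3)*(s - 3)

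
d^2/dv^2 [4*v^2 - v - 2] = 8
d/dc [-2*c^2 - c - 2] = -4*c - 1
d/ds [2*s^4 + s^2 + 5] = 8*s^3 + 2*s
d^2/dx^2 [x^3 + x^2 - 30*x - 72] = 6*x + 2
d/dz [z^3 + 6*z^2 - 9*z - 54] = 3*z^2 + 12*z - 9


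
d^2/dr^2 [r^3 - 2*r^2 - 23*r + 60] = 6*r - 4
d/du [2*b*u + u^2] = 2*b + 2*u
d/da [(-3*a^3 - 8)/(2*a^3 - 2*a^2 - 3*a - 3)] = (6*a^4 + 18*a^3 + 75*a^2 - 32*a - 24)/(4*a^6 - 8*a^5 - 8*a^4 + 21*a^2 + 18*a + 9)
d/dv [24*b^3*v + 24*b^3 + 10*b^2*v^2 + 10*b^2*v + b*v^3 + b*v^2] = b*(24*b^2 + 20*b*v + 10*b + 3*v^2 + 2*v)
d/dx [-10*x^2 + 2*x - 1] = 2 - 20*x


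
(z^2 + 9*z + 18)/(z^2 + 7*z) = (z^2 + 9*z + 18)/(z*(z + 7))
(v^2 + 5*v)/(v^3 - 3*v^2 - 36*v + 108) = v*(v + 5)/(v^3 - 3*v^2 - 36*v + 108)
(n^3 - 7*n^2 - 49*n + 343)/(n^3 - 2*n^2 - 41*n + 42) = (n^2 - 49)/(n^2 + 5*n - 6)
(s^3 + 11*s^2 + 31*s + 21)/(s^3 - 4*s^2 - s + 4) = (s^2 + 10*s + 21)/(s^2 - 5*s + 4)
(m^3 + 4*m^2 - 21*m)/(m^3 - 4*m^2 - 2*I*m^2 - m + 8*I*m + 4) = m*(m^2 + 4*m - 21)/(m^3 - 2*m^2*(2 + I) + m*(-1 + 8*I) + 4)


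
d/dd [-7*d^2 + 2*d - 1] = 2 - 14*d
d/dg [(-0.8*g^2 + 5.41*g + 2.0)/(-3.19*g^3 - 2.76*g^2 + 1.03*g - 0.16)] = (-2.552*g^4 + 34.5158*g^3 + 33.2476*g^2 + 11.296*g - 2.9256)/(10.1761*g^6 + 17.6088*g^5 + 1.0462*g^4 - 4.6648*g^3 + 1.9441*g^2 - 0.3296*g + 0.0256)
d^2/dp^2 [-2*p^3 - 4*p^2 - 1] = -12*p - 8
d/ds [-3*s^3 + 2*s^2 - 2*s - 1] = -9*s^2 + 4*s - 2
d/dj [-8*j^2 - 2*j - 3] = -16*j - 2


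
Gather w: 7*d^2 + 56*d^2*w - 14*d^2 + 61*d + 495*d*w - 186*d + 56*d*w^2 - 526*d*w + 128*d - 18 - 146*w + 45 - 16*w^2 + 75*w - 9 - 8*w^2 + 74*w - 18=-7*d^2 + 3*d + w^2*(56*d - 24) + w*(56*d^2 - 31*d + 3)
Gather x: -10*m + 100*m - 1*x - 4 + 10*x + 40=90*m + 9*x + 36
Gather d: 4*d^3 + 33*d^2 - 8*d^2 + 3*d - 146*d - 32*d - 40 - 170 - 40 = 4*d^3 + 25*d^2 - 175*d - 250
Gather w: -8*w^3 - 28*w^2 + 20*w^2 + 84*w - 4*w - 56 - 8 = -8*w^3 - 8*w^2 + 80*w - 64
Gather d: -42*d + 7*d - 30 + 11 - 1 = -35*d - 20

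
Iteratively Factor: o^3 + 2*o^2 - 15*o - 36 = (o - 4)*(o^2 + 6*o + 9) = (o - 4)*(o + 3)*(o + 3)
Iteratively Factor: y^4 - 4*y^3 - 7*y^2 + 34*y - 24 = (y - 1)*(y^3 - 3*y^2 - 10*y + 24) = (y - 2)*(y - 1)*(y^2 - y - 12) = (y - 2)*(y - 1)*(y + 3)*(y - 4)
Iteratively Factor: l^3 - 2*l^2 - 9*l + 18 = (l - 3)*(l^2 + l - 6) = (l - 3)*(l - 2)*(l + 3)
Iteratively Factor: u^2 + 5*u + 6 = (u + 2)*(u + 3)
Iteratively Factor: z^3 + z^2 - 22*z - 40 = (z + 2)*(z^2 - z - 20) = (z + 2)*(z + 4)*(z - 5)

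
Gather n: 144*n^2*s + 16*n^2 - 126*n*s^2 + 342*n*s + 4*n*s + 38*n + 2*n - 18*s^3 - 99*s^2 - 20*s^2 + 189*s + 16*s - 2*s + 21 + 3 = n^2*(144*s + 16) + n*(-126*s^2 + 346*s + 40) - 18*s^3 - 119*s^2 + 203*s + 24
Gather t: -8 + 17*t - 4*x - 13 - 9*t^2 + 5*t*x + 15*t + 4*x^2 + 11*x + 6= -9*t^2 + t*(5*x + 32) + 4*x^2 + 7*x - 15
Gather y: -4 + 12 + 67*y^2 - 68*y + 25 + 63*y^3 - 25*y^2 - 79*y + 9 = 63*y^3 + 42*y^2 - 147*y + 42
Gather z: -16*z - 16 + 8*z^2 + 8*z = 8*z^2 - 8*z - 16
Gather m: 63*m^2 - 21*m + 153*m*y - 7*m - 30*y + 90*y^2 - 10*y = 63*m^2 + m*(153*y - 28) + 90*y^2 - 40*y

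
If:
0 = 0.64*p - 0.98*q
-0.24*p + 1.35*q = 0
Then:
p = 0.00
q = 0.00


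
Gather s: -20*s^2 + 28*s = -20*s^2 + 28*s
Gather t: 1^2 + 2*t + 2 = 2*t + 3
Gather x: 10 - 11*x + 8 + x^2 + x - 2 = x^2 - 10*x + 16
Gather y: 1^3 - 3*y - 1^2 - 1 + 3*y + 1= 0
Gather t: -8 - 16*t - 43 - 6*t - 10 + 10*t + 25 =-12*t - 36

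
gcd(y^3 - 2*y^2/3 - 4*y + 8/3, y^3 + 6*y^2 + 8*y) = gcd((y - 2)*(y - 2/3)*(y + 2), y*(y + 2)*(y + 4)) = y + 2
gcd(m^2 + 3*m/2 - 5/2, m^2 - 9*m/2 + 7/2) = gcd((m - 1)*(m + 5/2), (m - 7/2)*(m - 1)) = m - 1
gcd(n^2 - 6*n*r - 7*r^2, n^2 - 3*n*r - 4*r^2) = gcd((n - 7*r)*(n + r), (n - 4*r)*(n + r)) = n + r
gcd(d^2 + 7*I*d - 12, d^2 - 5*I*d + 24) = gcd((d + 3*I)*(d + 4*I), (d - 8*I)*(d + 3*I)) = d + 3*I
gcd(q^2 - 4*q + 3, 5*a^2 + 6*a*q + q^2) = 1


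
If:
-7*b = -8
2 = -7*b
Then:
No Solution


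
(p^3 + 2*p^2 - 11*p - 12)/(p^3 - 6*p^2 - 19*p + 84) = (p + 1)/(p - 7)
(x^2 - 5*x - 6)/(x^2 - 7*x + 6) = (x + 1)/(x - 1)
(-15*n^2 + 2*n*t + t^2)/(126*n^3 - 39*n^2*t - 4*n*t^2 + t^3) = (5*n + t)/(-42*n^2 - n*t + t^2)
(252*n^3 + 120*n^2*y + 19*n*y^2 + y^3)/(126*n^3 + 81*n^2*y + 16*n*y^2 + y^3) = (6*n + y)/(3*n + y)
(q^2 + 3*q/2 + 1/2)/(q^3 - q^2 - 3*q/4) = 2*(q + 1)/(q*(2*q - 3))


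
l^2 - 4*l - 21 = (l - 7)*(l + 3)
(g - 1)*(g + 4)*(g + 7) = g^3 + 10*g^2 + 17*g - 28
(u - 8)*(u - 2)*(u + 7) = u^3 - 3*u^2 - 54*u + 112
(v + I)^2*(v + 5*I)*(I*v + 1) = I*v^4 - 6*v^3 - 4*I*v^2 - 6*v - 5*I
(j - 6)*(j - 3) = j^2 - 9*j + 18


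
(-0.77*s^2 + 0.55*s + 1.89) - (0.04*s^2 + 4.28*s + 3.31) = -0.81*s^2 - 3.73*s - 1.42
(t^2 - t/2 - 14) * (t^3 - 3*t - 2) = t^5 - t^4/2 - 17*t^3 - t^2/2 + 43*t + 28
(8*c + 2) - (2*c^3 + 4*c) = -2*c^3 + 4*c + 2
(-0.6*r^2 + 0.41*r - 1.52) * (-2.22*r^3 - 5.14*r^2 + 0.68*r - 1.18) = 1.332*r^5 + 2.1738*r^4 + 0.859000000000001*r^3 + 8.7996*r^2 - 1.5174*r + 1.7936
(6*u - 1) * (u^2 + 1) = 6*u^3 - u^2 + 6*u - 1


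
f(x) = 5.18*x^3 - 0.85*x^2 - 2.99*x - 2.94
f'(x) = 15.54*x^2 - 1.7*x - 2.99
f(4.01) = 305.41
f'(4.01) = 240.08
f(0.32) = -3.81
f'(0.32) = -1.94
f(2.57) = 71.69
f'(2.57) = 95.28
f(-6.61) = -1516.32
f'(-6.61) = 687.22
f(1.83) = 20.49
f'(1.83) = 45.94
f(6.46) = 1338.73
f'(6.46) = 634.54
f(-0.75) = -3.36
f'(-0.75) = 7.03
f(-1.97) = -39.95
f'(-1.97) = 60.67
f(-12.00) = -9040.50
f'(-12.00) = 2255.17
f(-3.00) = -141.48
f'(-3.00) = 141.97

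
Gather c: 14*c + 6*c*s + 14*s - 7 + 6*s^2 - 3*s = c*(6*s + 14) + 6*s^2 + 11*s - 7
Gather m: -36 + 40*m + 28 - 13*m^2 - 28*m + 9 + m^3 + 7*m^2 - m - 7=m^3 - 6*m^2 + 11*m - 6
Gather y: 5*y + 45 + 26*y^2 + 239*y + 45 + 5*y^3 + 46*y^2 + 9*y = 5*y^3 + 72*y^2 + 253*y + 90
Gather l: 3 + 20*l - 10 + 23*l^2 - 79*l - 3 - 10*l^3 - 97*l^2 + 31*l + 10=-10*l^3 - 74*l^2 - 28*l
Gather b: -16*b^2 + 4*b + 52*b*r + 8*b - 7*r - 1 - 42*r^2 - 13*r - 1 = -16*b^2 + b*(52*r + 12) - 42*r^2 - 20*r - 2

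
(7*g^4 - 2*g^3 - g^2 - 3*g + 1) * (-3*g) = -21*g^5 + 6*g^4 + 3*g^3 + 9*g^2 - 3*g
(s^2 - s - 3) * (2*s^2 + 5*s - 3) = 2*s^4 + 3*s^3 - 14*s^2 - 12*s + 9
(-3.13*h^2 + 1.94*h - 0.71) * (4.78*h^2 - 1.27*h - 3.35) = -14.9614*h^4 + 13.2483*h^3 + 4.6279*h^2 - 5.5973*h + 2.3785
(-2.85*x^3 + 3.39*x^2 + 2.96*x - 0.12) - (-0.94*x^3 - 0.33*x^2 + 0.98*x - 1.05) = -1.91*x^3 + 3.72*x^2 + 1.98*x + 0.93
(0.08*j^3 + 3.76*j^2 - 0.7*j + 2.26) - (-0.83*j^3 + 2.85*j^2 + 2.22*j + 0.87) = 0.91*j^3 + 0.91*j^2 - 2.92*j + 1.39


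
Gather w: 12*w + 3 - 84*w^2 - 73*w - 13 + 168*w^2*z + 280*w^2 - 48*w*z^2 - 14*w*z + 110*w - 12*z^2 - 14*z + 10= w^2*(168*z + 196) + w*(-48*z^2 - 14*z + 49) - 12*z^2 - 14*z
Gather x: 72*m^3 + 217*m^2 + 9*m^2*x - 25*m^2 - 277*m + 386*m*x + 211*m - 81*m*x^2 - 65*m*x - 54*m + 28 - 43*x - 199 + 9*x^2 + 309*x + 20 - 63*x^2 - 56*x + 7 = 72*m^3 + 192*m^2 - 120*m + x^2*(-81*m - 54) + x*(9*m^2 + 321*m + 210) - 144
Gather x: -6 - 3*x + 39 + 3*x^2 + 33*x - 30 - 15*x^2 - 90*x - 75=-12*x^2 - 60*x - 72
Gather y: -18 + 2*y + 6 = 2*y - 12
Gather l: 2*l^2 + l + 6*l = 2*l^2 + 7*l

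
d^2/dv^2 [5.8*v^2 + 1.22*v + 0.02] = 11.6000000000000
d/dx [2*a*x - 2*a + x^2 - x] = 2*a + 2*x - 1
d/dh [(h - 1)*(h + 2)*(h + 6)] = 3*h^2 + 14*h + 4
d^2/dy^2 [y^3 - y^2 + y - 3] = 6*y - 2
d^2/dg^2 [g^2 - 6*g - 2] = 2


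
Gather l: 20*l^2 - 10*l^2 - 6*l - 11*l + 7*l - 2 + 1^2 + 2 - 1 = 10*l^2 - 10*l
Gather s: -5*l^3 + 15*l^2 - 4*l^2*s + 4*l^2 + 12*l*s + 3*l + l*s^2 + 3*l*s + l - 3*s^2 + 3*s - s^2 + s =-5*l^3 + 19*l^2 + 4*l + s^2*(l - 4) + s*(-4*l^2 + 15*l + 4)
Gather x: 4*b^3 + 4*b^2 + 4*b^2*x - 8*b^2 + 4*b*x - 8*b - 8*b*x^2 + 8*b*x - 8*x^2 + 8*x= 4*b^3 - 4*b^2 - 8*b + x^2*(-8*b - 8) + x*(4*b^2 + 12*b + 8)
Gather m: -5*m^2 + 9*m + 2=-5*m^2 + 9*m + 2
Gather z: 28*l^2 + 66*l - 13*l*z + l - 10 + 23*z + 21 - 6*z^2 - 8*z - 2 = 28*l^2 + 67*l - 6*z^2 + z*(15 - 13*l) + 9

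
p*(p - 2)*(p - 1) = p^3 - 3*p^2 + 2*p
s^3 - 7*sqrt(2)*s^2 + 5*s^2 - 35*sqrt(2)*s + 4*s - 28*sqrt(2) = (s + 1)*(s + 4)*(s - 7*sqrt(2))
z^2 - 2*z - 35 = (z - 7)*(z + 5)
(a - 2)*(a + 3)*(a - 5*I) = a^3 + a^2 - 5*I*a^2 - 6*a - 5*I*a + 30*I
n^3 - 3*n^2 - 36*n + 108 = (n - 6)*(n - 3)*(n + 6)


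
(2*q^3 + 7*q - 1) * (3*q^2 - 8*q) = 6*q^5 - 16*q^4 + 21*q^3 - 59*q^2 + 8*q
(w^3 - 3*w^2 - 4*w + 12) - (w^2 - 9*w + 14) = w^3 - 4*w^2 + 5*w - 2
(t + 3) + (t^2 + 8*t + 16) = t^2 + 9*t + 19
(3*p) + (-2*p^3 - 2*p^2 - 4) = -2*p^3 - 2*p^2 + 3*p - 4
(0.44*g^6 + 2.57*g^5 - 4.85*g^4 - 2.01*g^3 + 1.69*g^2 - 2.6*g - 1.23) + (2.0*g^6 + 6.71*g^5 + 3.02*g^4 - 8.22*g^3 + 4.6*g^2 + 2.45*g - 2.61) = 2.44*g^6 + 9.28*g^5 - 1.83*g^4 - 10.23*g^3 + 6.29*g^2 - 0.15*g - 3.84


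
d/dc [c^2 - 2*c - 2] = 2*c - 2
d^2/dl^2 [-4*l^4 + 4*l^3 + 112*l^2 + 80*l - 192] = -48*l^2 + 24*l + 224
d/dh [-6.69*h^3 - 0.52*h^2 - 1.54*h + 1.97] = -20.07*h^2 - 1.04*h - 1.54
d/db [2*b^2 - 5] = 4*b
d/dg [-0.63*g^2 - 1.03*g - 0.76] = -1.26*g - 1.03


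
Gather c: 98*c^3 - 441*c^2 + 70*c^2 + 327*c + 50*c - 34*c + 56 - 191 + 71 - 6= 98*c^3 - 371*c^2 + 343*c - 70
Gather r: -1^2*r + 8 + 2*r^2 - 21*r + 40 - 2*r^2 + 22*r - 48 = 0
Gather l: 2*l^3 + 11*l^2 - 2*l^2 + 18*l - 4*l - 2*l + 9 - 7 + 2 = 2*l^3 + 9*l^2 + 12*l + 4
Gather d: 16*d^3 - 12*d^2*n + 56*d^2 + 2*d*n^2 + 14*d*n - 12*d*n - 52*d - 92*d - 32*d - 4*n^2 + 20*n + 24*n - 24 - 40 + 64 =16*d^3 + d^2*(56 - 12*n) + d*(2*n^2 + 2*n - 176) - 4*n^2 + 44*n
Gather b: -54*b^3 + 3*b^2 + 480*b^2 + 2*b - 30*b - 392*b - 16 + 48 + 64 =-54*b^3 + 483*b^2 - 420*b + 96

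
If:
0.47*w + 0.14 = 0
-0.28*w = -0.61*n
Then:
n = -0.14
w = -0.30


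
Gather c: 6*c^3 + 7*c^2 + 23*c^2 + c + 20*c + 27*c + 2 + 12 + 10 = 6*c^3 + 30*c^2 + 48*c + 24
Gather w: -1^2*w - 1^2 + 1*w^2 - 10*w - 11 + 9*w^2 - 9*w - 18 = 10*w^2 - 20*w - 30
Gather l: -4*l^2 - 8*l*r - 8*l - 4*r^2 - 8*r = -4*l^2 + l*(-8*r - 8) - 4*r^2 - 8*r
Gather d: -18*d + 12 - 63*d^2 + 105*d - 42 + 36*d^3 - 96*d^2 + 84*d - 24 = 36*d^3 - 159*d^2 + 171*d - 54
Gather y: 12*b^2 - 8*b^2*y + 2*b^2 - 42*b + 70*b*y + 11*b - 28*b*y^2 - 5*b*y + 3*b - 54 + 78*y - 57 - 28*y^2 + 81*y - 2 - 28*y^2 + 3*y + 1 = 14*b^2 - 28*b + y^2*(-28*b - 56) + y*(-8*b^2 + 65*b + 162) - 112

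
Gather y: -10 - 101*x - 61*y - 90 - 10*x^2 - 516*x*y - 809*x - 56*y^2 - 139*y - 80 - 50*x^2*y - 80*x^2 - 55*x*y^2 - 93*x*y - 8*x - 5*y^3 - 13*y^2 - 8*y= -90*x^2 - 918*x - 5*y^3 + y^2*(-55*x - 69) + y*(-50*x^2 - 609*x - 208) - 180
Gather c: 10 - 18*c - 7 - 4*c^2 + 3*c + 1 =-4*c^2 - 15*c + 4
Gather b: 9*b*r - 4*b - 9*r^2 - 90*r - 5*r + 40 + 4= b*(9*r - 4) - 9*r^2 - 95*r + 44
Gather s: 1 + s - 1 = s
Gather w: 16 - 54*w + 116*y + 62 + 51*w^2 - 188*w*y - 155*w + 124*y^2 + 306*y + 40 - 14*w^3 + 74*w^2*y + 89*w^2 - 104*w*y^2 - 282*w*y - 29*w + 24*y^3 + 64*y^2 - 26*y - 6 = -14*w^3 + w^2*(74*y + 140) + w*(-104*y^2 - 470*y - 238) + 24*y^3 + 188*y^2 + 396*y + 112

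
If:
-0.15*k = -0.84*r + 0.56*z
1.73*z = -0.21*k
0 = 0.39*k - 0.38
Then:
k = 0.97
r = 0.10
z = -0.12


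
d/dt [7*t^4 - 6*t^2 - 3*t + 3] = 28*t^3 - 12*t - 3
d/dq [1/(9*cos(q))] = sin(q)/(9*cos(q)^2)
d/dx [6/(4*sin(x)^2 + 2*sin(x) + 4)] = -3*(4*sin(x) + 1)*cos(x)/(sin(x) - cos(2*x) + 3)^2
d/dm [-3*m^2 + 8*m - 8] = 8 - 6*m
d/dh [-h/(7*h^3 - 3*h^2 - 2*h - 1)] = (14*h^3 - 3*h^2 + 1)/(49*h^6 - 42*h^5 - 19*h^4 - 2*h^3 + 10*h^2 + 4*h + 1)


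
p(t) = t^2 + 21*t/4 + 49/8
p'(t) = 2*t + 21/4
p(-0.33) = 4.50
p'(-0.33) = 4.59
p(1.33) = 14.88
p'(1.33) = 7.91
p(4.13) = 44.86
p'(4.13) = 13.51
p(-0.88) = 2.28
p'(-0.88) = 3.49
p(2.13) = 21.84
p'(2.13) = 9.51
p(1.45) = 15.84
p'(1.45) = 8.15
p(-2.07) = -0.46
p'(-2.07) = 1.11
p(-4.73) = 3.67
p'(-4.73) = -4.21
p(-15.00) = 152.38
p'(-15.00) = -24.75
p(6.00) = 73.62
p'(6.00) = 17.25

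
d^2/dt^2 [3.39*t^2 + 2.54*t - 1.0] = 6.78000000000000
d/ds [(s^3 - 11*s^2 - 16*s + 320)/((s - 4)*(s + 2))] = (s^4 - 4*s^3 + 14*s^2 - 464*s + 768)/(s^4 - 4*s^3 - 12*s^2 + 32*s + 64)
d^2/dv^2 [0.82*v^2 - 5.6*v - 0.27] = 1.64000000000000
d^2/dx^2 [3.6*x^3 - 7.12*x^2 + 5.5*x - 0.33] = 21.6*x - 14.24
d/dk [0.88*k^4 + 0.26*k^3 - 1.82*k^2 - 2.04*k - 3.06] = 3.52*k^3 + 0.78*k^2 - 3.64*k - 2.04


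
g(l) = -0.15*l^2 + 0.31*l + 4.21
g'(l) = 0.31 - 0.3*l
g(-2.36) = 2.64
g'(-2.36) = 1.02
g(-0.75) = 3.89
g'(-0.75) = 0.54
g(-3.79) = 0.88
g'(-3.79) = 1.45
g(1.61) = 4.32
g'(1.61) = -0.17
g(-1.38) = 3.50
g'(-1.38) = 0.72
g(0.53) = 4.33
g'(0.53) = 0.15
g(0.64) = 4.35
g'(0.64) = 0.12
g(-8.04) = -7.98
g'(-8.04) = 2.72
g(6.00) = 0.67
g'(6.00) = -1.49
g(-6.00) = -3.05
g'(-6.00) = 2.11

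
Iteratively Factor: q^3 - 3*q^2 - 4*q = (q - 4)*(q^2 + q) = q*(q - 4)*(q + 1)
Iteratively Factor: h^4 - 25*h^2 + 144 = (h - 4)*(h^3 + 4*h^2 - 9*h - 36) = (h - 4)*(h + 4)*(h^2 - 9) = (h - 4)*(h - 3)*(h + 4)*(h + 3)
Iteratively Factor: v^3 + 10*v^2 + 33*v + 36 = (v + 4)*(v^2 + 6*v + 9) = (v + 3)*(v + 4)*(v + 3)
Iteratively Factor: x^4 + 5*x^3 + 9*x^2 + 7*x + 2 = (x + 1)*(x^3 + 4*x^2 + 5*x + 2) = (x + 1)*(x + 2)*(x^2 + 2*x + 1) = (x + 1)^2*(x + 2)*(x + 1)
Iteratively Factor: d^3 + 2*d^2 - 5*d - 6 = (d + 3)*(d^2 - d - 2) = (d - 2)*(d + 3)*(d + 1)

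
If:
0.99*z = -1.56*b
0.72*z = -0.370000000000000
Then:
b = 0.33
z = -0.51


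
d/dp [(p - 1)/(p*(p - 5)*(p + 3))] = (-2*p^3 + 5*p^2 - 4*p - 15)/(p^2*(p^4 - 4*p^3 - 26*p^2 + 60*p + 225))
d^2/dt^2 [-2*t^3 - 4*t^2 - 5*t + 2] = -12*t - 8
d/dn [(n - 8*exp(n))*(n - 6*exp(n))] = -14*n*exp(n) + 2*n + 96*exp(2*n) - 14*exp(n)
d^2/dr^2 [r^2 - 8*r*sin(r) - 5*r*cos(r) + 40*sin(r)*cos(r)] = 8*r*sin(r) + 5*r*cos(r) + 10*sin(r) - 80*sin(2*r) - 16*cos(r) + 2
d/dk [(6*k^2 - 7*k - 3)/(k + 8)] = (6*k^2 + 96*k - 53)/(k^2 + 16*k + 64)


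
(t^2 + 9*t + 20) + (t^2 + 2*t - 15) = 2*t^2 + 11*t + 5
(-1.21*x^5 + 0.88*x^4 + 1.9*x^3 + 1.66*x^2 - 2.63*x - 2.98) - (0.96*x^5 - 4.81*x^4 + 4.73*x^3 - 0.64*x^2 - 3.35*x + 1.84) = -2.17*x^5 + 5.69*x^4 - 2.83*x^3 + 2.3*x^2 + 0.72*x - 4.82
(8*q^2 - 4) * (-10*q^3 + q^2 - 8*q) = -80*q^5 + 8*q^4 - 24*q^3 - 4*q^2 + 32*q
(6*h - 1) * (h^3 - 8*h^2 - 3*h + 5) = 6*h^4 - 49*h^3 - 10*h^2 + 33*h - 5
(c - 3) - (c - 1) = -2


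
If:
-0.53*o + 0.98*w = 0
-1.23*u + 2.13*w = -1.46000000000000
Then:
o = 1.84905660377358*w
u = 1.73170731707317*w + 1.1869918699187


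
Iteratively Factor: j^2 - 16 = (j + 4)*(j - 4)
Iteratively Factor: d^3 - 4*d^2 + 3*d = (d - 1)*(d^2 - 3*d) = d*(d - 1)*(d - 3)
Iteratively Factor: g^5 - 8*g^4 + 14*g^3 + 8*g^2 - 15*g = (g - 5)*(g^4 - 3*g^3 - g^2 + 3*g) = (g - 5)*(g - 3)*(g^3 - g) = (g - 5)*(g - 3)*(g - 1)*(g^2 + g) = (g - 5)*(g - 3)*(g - 1)*(g + 1)*(g)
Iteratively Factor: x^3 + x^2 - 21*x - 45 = (x - 5)*(x^2 + 6*x + 9) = (x - 5)*(x + 3)*(x + 3)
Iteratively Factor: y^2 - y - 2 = (y + 1)*(y - 2)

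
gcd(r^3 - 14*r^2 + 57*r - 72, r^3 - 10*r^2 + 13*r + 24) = r^2 - 11*r + 24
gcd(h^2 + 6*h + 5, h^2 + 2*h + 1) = h + 1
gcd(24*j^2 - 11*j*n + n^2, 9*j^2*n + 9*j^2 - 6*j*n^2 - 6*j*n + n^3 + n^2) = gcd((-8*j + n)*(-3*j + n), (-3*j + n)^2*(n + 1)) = 3*j - n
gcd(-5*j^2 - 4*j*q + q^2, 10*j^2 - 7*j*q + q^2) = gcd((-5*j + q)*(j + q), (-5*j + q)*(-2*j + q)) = -5*j + q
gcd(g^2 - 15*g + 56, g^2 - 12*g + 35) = g - 7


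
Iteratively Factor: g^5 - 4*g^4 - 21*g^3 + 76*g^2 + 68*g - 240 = (g - 5)*(g^4 + g^3 - 16*g^2 - 4*g + 48) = (g - 5)*(g - 2)*(g^3 + 3*g^2 - 10*g - 24) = (g - 5)*(g - 2)*(g + 2)*(g^2 + g - 12) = (g - 5)*(g - 3)*(g - 2)*(g + 2)*(g + 4)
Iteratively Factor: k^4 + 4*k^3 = (k)*(k^3 + 4*k^2) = k^2*(k^2 + 4*k) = k^2*(k + 4)*(k)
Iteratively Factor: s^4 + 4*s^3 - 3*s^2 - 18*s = (s + 3)*(s^3 + s^2 - 6*s) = (s + 3)^2*(s^2 - 2*s) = s*(s + 3)^2*(s - 2)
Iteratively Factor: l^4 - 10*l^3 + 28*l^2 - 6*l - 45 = (l - 5)*(l^3 - 5*l^2 + 3*l + 9) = (l - 5)*(l - 3)*(l^2 - 2*l - 3) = (l - 5)*(l - 3)^2*(l + 1)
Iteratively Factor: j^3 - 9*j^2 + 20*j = (j)*(j^2 - 9*j + 20) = j*(j - 4)*(j - 5)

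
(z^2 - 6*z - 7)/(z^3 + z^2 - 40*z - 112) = (z + 1)/(z^2 + 8*z + 16)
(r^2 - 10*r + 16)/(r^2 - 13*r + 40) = (r - 2)/(r - 5)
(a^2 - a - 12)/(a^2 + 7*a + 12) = (a - 4)/(a + 4)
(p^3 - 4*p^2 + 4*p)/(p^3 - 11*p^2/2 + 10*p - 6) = 2*p/(2*p - 3)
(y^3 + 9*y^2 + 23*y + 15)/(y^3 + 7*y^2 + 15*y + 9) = (y + 5)/(y + 3)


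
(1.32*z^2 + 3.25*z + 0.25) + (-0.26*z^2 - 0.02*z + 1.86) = 1.06*z^2 + 3.23*z + 2.11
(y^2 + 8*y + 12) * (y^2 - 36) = y^4 + 8*y^3 - 24*y^2 - 288*y - 432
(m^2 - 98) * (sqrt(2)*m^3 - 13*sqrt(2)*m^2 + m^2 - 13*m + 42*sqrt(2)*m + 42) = sqrt(2)*m^5 - 13*sqrt(2)*m^4 + m^4 - 56*sqrt(2)*m^3 - 13*m^3 - 56*m^2 + 1274*sqrt(2)*m^2 - 4116*sqrt(2)*m + 1274*m - 4116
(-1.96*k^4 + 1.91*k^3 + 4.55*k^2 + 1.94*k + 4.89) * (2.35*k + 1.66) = -4.606*k^5 + 1.2349*k^4 + 13.8631*k^3 + 12.112*k^2 + 14.7119*k + 8.1174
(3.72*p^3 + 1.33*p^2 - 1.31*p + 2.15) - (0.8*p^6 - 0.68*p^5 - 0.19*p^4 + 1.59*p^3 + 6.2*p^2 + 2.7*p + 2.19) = -0.8*p^6 + 0.68*p^5 + 0.19*p^4 + 2.13*p^3 - 4.87*p^2 - 4.01*p - 0.04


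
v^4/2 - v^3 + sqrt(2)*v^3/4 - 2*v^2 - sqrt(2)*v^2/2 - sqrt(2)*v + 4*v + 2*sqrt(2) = (v - 2)^2*(sqrt(2)*v/2 + 1/2)*(sqrt(2)*v/2 + sqrt(2))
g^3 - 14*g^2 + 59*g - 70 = (g - 7)*(g - 5)*(g - 2)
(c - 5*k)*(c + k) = c^2 - 4*c*k - 5*k^2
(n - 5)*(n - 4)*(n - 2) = n^3 - 11*n^2 + 38*n - 40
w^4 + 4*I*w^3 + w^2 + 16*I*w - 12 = (w - 2*I)*(w + I)*(w + 2*I)*(w + 3*I)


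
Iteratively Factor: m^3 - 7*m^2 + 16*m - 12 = (m - 3)*(m^2 - 4*m + 4) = (m - 3)*(m - 2)*(m - 2)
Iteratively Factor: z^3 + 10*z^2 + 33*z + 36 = (z + 4)*(z^2 + 6*z + 9) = (z + 3)*(z + 4)*(z + 3)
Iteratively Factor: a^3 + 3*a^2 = (a + 3)*(a^2) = a*(a + 3)*(a)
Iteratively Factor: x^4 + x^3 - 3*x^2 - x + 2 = (x - 1)*(x^3 + 2*x^2 - x - 2) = (x - 1)*(x + 2)*(x^2 - 1) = (x - 1)^2*(x + 2)*(x + 1)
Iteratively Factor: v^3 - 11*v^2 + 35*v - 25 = (v - 5)*(v^2 - 6*v + 5) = (v - 5)^2*(v - 1)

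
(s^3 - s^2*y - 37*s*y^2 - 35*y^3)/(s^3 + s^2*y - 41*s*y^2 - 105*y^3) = (s + y)/(s + 3*y)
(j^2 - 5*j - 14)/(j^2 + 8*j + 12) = (j - 7)/(j + 6)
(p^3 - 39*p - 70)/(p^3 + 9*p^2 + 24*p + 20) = (p - 7)/(p + 2)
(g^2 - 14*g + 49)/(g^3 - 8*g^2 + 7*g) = (g - 7)/(g*(g - 1))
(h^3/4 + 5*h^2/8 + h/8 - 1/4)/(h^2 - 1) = (2*h^2 + 3*h - 2)/(8*(h - 1))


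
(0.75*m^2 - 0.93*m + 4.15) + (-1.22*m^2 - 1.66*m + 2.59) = -0.47*m^2 - 2.59*m + 6.74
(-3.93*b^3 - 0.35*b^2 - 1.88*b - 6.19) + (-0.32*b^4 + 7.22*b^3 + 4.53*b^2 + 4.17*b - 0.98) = -0.32*b^4 + 3.29*b^3 + 4.18*b^2 + 2.29*b - 7.17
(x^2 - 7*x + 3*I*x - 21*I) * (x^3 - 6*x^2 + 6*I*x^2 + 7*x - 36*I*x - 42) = x^5 - 13*x^4 + 9*I*x^4 + 31*x^3 - 117*I*x^3 + 143*x^2 + 399*I*x^2 - 462*x - 273*I*x + 882*I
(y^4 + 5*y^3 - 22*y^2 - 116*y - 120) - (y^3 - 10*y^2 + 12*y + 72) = y^4 + 4*y^3 - 12*y^2 - 128*y - 192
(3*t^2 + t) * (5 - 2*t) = -6*t^3 + 13*t^2 + 5*t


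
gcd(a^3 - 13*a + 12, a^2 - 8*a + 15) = a - 3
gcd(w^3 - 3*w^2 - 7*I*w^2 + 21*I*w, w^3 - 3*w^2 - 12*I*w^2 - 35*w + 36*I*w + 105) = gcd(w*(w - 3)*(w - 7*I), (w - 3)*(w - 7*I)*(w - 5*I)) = w^2 + w*(-3 - 7*I) + 21*I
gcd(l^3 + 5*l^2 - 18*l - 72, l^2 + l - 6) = l + 3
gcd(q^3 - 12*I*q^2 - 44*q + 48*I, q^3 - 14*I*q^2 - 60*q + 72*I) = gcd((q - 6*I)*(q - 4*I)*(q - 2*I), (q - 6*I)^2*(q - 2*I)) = q^2 - 8*I*q - 12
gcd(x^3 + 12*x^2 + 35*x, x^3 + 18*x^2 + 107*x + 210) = x^2 + 12*x + 35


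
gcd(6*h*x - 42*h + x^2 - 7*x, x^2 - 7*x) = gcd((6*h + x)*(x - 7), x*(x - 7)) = x - 7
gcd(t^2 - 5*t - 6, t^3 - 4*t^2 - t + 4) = t + 1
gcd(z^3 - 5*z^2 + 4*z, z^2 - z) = z^2 - z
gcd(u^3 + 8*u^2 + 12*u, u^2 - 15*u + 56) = 1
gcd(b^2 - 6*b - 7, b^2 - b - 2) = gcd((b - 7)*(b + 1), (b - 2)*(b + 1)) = b + 1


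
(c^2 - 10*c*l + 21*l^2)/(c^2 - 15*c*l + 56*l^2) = (c - 3*l)/(c - 8*l)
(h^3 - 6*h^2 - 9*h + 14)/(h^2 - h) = h - 5 - 14/h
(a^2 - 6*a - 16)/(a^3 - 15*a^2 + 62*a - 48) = (a + 2)/(a^2 - 7*a + 6)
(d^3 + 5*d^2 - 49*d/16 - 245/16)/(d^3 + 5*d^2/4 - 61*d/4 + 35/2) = (d + 7/4)/(d - 2)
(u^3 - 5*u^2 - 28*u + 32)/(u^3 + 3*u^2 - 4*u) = (u - 8)/u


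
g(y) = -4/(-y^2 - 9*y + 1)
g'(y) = -4*(2*y + 9)/(-y^2 - 9*y + 1)^2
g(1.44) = 0.29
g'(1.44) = -0.24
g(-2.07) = -0.26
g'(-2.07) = -0.08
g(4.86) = 0.06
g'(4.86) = -0.02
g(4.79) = 0.06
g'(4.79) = -0.02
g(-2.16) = -0.25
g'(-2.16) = -0.08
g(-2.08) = -0.26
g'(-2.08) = -0.08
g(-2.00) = -0.27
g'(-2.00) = -0.09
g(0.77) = 0.61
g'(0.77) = -0.99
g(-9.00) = -4.00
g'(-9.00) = 36.00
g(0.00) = -4.00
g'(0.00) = -36.00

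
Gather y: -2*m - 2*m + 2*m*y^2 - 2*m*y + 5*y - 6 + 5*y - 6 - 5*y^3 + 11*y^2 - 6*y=-4*m - 5*y^3 + y^2*(2*m + 11) + y*(4 - 2*m) - 12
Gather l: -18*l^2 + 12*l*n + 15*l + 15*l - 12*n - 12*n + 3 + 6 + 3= -18*l^2 + l*(12*n + 30) - 24*n + 12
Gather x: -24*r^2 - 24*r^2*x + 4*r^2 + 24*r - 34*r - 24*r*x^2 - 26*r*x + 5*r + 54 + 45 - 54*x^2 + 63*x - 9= -20*r^2 - 5*r + x^2*(-24*r - 54) + x*(-24*r^2 - 26*r + 63) + 90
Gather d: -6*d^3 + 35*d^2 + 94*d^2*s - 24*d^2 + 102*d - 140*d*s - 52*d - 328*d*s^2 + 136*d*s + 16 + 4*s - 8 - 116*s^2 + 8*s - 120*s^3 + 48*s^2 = -6*d^3 + d^2*(94*s + 11) + d*(-328*s^2 - 4*s + 50) - 120*s^3 - 68*s^2 + 12*s + 8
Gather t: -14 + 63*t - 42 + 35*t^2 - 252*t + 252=35*t^2 - 189*t + 196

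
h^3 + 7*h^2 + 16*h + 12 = (h + 2)^2*(h + 3)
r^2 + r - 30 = (r - 5)*(r + 6)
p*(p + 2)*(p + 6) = p^3 + 8*p^2 + 12*p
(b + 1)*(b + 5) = b^2 + 6*b + 5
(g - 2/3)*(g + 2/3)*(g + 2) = g^3 + 2*g^2 - 4*g/9 - 8/9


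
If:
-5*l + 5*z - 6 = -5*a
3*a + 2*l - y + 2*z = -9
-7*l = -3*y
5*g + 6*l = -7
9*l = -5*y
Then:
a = -57/5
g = -7/5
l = 0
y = 0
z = 63/5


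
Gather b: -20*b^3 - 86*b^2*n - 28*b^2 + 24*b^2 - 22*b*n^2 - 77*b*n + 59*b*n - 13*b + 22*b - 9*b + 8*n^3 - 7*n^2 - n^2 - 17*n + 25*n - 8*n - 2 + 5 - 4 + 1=-20*b^3 + b^2*(-86*n - 4) + b*(-22*n^2 - 18*n) + 8*n^3 - 8*n^2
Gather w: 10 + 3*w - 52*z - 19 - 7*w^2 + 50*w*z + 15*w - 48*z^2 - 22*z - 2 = -7*w^2 + w*(50*z + 18) - 48*z^2 - 74*z - 11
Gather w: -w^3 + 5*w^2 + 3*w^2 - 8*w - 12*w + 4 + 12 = -w^3 + 8*w^2 - 20*w + 16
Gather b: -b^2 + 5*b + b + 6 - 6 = -b^2 + 6*b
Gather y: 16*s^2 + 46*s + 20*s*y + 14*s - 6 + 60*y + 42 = 16*s^2 + 60*s + y*(20*s + 60) + 36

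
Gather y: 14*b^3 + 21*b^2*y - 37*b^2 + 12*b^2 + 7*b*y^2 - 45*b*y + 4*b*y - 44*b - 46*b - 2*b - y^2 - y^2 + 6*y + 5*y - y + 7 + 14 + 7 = 14*b^3 - 25*b^2 - 92*b + y^2*(7*b - 2) + y*(21*b^2 - 41*b + 10) + 28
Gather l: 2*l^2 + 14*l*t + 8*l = 2*l^2 + l*(14*t + 8)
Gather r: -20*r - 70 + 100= 30 - 20*r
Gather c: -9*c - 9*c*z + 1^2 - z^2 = c*(-9*z - 9) - z^2 + 1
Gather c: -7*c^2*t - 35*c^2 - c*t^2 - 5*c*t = c^2*(-7*t - 35) + c*(-t^2 - 5*t)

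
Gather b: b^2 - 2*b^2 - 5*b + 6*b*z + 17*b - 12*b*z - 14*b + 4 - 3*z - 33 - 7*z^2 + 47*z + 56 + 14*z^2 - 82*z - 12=-b^2 + b*(-6*z - 2) + 7*z^2 - 38*z + 15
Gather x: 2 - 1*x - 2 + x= 0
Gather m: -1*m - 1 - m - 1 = -2*m - 2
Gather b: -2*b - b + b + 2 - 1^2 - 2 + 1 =-2*b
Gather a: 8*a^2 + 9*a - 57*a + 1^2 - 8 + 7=8*a^2 - 48*a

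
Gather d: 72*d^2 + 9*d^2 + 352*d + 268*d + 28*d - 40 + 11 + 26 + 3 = 81*d^2 + 648*d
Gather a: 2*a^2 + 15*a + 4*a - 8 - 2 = 2*a^2 + 19*a - 10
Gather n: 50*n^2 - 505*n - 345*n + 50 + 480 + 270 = 50*n^2 - 850*n + 800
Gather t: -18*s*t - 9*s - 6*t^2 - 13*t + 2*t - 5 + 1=-9*s - 6*t^2 + t*(-18*s - 11) - 4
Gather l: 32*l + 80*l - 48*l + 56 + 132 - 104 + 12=64*l + 96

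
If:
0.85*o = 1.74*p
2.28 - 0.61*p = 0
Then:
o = 7.65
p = 3.74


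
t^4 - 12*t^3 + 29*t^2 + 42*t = t*(t - 7)*(t - 6)*(t + 1)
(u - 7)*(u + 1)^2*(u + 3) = u^4 - 2*u^3 - 28*u^2 - 46*u - 21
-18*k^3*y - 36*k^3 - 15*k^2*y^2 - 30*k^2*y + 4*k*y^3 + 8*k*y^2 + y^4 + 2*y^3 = (-3*k + y)*(k + y)*(6*k + y)*(y + 2)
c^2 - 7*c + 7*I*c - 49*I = (c - 7)*(c + 7*I)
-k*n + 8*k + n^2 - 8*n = (-k + n)*(n - 8)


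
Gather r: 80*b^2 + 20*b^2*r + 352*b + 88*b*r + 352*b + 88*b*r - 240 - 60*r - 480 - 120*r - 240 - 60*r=80*b^2 + 704*b + r*(20*b^2 + 176*b - 240) - 960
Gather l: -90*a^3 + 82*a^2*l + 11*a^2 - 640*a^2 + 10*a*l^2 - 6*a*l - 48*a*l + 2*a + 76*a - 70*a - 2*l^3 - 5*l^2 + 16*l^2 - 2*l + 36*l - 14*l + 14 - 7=-90*a^3 - 629*a^2 + 8*a - 2*l^3 + l^2*(10*a + 11) + l*(82*a^2 - 54*a + 20) + 7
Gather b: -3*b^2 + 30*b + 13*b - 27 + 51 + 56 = -3*b^2 + 43*b + 80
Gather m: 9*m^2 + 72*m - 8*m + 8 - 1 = 9*m^2 + 64*m + 7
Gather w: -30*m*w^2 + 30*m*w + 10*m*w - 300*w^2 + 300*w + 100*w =w^2*(-30*m - 300) + w*(40*m + 400)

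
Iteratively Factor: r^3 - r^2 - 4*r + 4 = (r + 2)*(r^2 - 3*r + 2) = (r - 2)*(r + 2)*(r - 1)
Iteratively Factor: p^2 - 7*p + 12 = (p - 4)*(p - 3)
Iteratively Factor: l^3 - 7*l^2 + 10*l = (l - 2)*(l^2 - 5*l) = (l - 5)*(l - 2)*(l)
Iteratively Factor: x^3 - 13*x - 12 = (x + 1)*(x^2 - x - 12) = (x - 4)*(x + 1)*(x + 3)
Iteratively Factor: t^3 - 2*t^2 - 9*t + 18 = (t - 2)*(t^2 - 9) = (t - 3)*(t - 2)*(t + 3)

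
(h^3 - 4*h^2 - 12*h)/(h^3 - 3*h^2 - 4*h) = (-h^2 + 4*h + 12)/(-h^2 + 3*h + 4)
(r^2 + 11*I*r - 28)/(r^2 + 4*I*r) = (r + 7*I)/r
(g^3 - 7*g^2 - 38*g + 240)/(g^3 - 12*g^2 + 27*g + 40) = (g + 6)/(g + 1)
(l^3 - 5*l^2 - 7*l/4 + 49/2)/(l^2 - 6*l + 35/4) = (2*l^2 - 3*l - 14)/(2*l - 5)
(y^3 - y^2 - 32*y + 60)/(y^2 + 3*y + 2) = (y^3 - y^2 - 32*y + 60)/(y^2 + 3*y + 2)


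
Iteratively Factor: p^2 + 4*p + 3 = (p + 3)*(p + 1)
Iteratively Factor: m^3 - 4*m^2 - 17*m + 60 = (m - 5)*(m^2 + m - 12) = (m - 5)*(m + 4)*(m - 3)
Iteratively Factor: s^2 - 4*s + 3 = (s - 1)*(s - 3)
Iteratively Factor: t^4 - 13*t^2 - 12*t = (t + 1)*(t^3 - t^2 - 12*t) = (t + 1)*(t + 3)*(t^2 - 4*t) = (t - 4)*(t + 1)*(t + 3)*(t)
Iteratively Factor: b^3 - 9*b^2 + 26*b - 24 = (b - 3)*(b^2 - 6*b + 8) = (b - 3)*(b - 2)*(b - 4)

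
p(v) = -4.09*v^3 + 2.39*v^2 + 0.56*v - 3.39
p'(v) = -12.27*v^2 + 4.78*v + 0.56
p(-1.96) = 35.49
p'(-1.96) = -55.95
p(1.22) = -6.58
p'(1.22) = -11.87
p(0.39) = -3.05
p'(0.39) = 0.56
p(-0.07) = -3.42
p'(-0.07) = 0.17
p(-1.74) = 24.42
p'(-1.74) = -44.91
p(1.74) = -16.73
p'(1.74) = -28.27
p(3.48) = -144.87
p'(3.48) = -131.40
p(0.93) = -4.09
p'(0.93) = -5.61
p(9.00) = -2786.37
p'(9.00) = -950.29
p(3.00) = -90.63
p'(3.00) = -95.53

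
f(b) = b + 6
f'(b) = 1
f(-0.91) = 5.09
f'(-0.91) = 1.00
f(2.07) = 8.07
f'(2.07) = 1.00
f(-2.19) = 3.81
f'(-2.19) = 1.00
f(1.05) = 7.05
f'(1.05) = 1.00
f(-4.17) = 1.83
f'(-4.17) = 1.00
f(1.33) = 7.33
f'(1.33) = 1.00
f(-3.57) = 2.43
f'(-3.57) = 1.00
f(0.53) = 6.53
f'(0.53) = 1.00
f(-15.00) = -9.00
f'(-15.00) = 1.00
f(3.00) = 9.00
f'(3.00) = 1.00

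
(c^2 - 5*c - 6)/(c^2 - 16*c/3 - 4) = 3*(c + 1)/(3*c + 2)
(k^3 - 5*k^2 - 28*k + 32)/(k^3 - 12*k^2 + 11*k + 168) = (k^2 + 3*k - 4)/(k^2 - 4*k - 21)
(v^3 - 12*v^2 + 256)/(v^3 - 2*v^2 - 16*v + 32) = (v^2 - 16*v + 64)/(v^2 - 6*v + 8)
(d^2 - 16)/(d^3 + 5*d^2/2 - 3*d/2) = 2*(d^2 - 16)/(d*(2*d^2 + 5*d - 3))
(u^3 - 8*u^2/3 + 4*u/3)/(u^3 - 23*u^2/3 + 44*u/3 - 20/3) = u/(u - 5)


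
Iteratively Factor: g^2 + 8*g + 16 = (g + 4)*(g + 4)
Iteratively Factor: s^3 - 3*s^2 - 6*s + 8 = (s - 4)*(s^2 + s - 2) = (s - 4)*(s + 2)*(s - 1)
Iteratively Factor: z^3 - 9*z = (z)*(z^2 - 9) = z*(z - 3)*(z + 3)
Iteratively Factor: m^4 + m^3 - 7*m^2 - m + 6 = (m - 1)*(m^3 + 2*m^2 - 5*m - 6) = (m - 1)*(m + 3)*(m^2 - m - 2) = (m - 1)*(m + 1)*(m + 3)*(m - 2)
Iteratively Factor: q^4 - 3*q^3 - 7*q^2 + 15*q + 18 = (q + 1)*(q^3 - 4*q^2 - 3*q + 18) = (q - 3)*(q + 1)*(q^2 - q - 6) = (q - 3)^2*(q + 1)*(q + 2)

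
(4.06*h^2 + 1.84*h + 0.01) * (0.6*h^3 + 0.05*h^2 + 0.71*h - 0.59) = 2.436*h^5 + 1.307*h^4 + 2.9806*h^3 - 1.0885*h^2 - 1.0785*h - 0.0059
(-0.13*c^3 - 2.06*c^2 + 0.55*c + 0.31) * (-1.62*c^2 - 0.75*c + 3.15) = 0.2106*c^5 + 3.4347*c^4 + 0.2445*c^3 - 7.4037*c^2 + 1.5*c + 0.9765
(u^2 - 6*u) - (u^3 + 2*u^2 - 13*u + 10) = -u^3 - u^2 + 7*u - 10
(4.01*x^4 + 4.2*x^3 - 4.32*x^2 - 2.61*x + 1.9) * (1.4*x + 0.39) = 5.614*x^5 + 7.4439*x^4 - 4.41*x^3 - 5.3388*x^2 + 1.6421*x + 0.741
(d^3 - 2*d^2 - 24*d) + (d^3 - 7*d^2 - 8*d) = 2*d^3 - 9*d^2 - 32*d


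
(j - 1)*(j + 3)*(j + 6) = j^3 + 8*j^2 + 9*j - 18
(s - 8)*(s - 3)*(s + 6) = s^3 - 5*s^2 - 42*s + 144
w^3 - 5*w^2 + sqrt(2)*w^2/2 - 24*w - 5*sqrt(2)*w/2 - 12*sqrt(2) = (w - 8)*(w + 3)*(w + sqrt(2)/2)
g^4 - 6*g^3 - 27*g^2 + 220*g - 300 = (g - 5)^2*(g - 2)*(g + 6)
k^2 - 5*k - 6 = (k - 6)*(k + 1)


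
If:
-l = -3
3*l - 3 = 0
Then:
No Solution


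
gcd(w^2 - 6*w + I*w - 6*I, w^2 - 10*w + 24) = w - 6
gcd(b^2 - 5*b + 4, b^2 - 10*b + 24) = b - 4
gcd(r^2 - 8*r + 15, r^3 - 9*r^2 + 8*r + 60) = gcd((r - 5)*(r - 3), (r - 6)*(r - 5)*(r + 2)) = r - 5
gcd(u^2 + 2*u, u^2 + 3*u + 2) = u + 2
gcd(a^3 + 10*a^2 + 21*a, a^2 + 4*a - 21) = a + 7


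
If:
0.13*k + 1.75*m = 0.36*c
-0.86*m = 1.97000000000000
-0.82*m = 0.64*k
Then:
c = -10.08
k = 2.93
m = -2.29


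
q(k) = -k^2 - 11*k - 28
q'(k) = -2*k - 11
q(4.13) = -90.49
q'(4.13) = -19.26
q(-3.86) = -0.44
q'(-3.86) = -3.28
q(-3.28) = -2.68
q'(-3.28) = -4.44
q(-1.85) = -11.07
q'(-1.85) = -7.30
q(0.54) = -34.23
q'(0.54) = -12.08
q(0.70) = -36.19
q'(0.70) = -12.40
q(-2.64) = -5.93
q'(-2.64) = -5.72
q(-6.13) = 1.85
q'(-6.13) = 1.26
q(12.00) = -304.00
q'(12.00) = -35.00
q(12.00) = -304.00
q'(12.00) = -35.00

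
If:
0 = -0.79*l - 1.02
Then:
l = -1.29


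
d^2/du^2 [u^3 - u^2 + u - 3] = 6*u - 2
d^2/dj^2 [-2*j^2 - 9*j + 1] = -4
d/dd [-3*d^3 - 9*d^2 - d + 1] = -9*d^2 - 18*d - 1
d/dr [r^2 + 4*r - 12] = 2*r + 4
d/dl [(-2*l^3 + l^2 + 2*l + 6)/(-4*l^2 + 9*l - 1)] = (8*l^4 - 36*l^3 + 23*l^2 + 46*l - 56)/(16*l^4 - 72*l^3 + 89*l^2 - 18*l + 1)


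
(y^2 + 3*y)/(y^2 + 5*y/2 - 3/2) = 2*y/(2*y - 1)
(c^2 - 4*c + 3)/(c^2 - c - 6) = (c - 1)/(c + 2)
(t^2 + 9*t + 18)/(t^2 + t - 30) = (t + 3)/(t - 5)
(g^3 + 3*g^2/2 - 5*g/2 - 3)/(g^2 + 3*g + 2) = g - 3/2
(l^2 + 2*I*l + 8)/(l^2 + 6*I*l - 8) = (l - 2*I)/(l + 2*I)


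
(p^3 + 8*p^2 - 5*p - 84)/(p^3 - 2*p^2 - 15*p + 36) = (p + 7)/(p - 3)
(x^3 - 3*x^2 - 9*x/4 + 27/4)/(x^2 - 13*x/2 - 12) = (2*x^2 - 9*x + 9)/(2*(x - 8))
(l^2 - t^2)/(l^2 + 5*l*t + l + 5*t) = (l^2 - t^2)/(l^2 + 5*l*t + l + 5*t)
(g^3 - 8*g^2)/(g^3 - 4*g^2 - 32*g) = g/(g + 4)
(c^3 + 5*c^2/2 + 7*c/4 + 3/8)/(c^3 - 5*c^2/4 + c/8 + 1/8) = (8*c^3 + 20*c^2 + 14*c + 3)/(8*c^3 - 10*c^2 + c + 1)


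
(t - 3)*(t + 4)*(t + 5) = t^3 + 6*t^2 - 7*t - 60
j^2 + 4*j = j*(j + 4)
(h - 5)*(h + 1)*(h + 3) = h^3 - h^2 - 17*h - 15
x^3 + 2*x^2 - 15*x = x*(x - 3)*(x + 5)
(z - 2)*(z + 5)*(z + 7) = z^3 + 10*z^2 + 11*z - 70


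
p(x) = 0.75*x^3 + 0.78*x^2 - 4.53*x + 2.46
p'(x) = 2.25*x^2 + 1.56*x - 4.53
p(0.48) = 0.55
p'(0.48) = -3.26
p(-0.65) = 5.53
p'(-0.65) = -4.59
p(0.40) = 0.82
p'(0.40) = -3.55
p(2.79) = 12.18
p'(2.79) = 17.34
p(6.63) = 225.29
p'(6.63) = 104.72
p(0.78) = -0.24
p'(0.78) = -1.94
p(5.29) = 111.35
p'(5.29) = 66.69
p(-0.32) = 3.96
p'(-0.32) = -4.80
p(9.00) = 571.62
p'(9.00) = 191.76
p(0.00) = 2.46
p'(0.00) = -4.53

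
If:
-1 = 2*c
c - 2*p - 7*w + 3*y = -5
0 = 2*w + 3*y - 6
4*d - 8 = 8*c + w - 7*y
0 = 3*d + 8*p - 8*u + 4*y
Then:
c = -1/2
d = 7/4 - 17*y/8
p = 27*y/4 - 33/4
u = 413*y/64 - 243/32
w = 3 - 3*y/2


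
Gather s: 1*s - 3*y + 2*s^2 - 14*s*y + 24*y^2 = 2*s^2 + s*(1 - 14*y) + 24*y^2 - 3*y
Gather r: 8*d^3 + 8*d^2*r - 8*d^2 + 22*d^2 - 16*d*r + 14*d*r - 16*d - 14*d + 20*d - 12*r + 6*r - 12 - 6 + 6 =8*d^3 + 14*d^2 - 10*d + r*(8*d^2 - 2*d - 6) - 12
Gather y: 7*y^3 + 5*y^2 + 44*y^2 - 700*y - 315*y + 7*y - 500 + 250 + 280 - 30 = 7*y^3 + 49*y^2 - 1008*y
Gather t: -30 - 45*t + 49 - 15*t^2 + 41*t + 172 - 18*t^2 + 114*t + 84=-33*t^2 + 110*t + 275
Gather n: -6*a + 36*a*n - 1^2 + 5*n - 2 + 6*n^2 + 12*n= -6*a + 6*n^2 + n*(36*a + 17) - 3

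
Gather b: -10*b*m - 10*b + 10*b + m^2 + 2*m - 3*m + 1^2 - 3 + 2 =-10*b*m + m^2 - m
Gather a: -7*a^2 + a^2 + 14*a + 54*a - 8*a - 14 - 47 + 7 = -6*a^2 + 60*a - 54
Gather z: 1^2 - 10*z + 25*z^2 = 25*z^2 - 10*z + 1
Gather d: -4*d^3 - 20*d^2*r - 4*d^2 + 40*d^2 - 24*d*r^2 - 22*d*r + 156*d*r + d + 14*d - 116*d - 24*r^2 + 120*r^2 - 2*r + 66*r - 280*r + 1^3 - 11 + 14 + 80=-4*d^3 + d^2*(36 - 20*r) + d*(-24*r^2 + 134*r - 101) + 96*r^2 - 216*r + 84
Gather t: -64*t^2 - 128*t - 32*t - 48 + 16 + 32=-64*t^2 - 160*t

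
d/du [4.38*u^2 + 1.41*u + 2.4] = 8.76*u + 1.41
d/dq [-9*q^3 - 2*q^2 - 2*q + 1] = -27*q^2 - 4*q - 2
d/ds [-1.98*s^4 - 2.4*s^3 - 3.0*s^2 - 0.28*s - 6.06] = -7.92*s^3 - 7.2*s^2 - 6.0*s - 0.28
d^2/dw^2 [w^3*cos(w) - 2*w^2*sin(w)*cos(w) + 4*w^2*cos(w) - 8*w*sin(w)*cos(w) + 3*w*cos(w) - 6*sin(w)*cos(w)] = -w^3*cos(w) - 6*w^2*sin(w) + 4*w^2*sin(2*w) - 4*w^2*cos(w) - 16*w*sin(w) + 16*w*sin(2*w) + 3*w*cos(w) - 8*w*cos(2*w) - 6*sin(w) + 10*sin(2*w) + 8*cos(w) - 16*cos(2*w)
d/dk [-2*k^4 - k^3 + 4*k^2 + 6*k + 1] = -8*k^3 - 3*k^2 + 8*k + 6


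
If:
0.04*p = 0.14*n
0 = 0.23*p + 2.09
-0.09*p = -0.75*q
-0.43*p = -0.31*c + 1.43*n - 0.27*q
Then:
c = -23.63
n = -2.60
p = -9.09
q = -1.09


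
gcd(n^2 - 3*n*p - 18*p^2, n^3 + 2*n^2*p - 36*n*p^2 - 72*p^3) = -n + 6*p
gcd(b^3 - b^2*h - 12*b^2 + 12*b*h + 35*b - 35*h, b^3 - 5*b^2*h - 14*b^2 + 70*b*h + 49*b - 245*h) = b - 7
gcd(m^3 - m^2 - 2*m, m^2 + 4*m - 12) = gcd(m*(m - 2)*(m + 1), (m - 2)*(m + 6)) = m - 2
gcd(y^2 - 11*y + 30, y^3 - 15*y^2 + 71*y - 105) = y - 5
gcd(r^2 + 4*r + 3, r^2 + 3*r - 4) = 1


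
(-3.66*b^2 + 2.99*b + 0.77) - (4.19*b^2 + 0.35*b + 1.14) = -7.85*b^2 + 2.64*b - 0.37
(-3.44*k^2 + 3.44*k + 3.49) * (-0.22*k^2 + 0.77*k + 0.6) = 0.7568*k^4 - 3.4056*k^3 - 0.183*k^2 + 4.7513*k + 2.094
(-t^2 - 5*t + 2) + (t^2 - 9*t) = 2 - 14*t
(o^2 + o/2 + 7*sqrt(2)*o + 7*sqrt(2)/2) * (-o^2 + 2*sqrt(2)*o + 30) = -o^4 - 5*sqrt(2)*o^3 - o^3/2 - 5*sqrt(2)*o^2/2 + 58*o^2 + 29*o + 210*sqrt(2)*o + 105*sqrt(2)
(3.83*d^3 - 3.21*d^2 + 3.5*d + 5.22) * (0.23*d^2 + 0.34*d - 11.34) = 0.8809*d^5 + 0.5639*d^4 - 43.7186*d^3 + 38.792*d^2 - 37.9152*d - 59.1948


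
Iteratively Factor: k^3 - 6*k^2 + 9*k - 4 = (k - 4)*(k^2 - 2*k + 1) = (k - 4)*(k - 1)*(k - 1)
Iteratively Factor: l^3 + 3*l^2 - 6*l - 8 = (l + 1)*(l^2 + 2*l - 8) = (l + 1)*(l + 4)*(l - 2)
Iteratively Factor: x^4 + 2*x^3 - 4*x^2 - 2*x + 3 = (x + 1)*(x^3 + x^2 - 5*x + 3) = (x - 1)*(x + 1)*(x^2 + 2*x - 3) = (x - 1)*(x + 1)*(x + 3)*(x - 1)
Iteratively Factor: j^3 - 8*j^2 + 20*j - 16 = (j - 2)*(j^2 - 6*j + 8) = (j - 4)*(j - 2)*(j - 2)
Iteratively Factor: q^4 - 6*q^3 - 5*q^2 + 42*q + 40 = (q + 2)*(q^3 - 8*q^2 + 11*q + 20) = (q - 4)*(q + 2)*(q^2 - 4*q - 5) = (q - 4)*(q + 1)*(q + 2)*(q - 5)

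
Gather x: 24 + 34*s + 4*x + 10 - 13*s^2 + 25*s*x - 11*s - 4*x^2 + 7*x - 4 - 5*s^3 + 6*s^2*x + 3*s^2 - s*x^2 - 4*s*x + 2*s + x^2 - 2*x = -5*s^3 - 10*s^2 + 25*s + x^2*(-s - 3) + x*(6*s^2 + 21*s + 9) + 30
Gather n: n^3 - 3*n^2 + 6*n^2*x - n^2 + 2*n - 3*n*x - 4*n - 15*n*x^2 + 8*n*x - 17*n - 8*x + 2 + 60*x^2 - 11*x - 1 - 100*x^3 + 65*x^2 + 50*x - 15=n^3 + n^2*(6*x - 4) + n*(-15*x^2 + 5*x - 19) - 100*x^3 + 125*x^2 + 31*x - 14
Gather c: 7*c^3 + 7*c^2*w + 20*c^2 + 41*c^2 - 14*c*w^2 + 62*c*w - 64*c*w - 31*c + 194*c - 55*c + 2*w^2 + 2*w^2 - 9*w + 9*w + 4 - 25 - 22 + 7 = 7*c^3 + c^2*(7*w + 61) + c*(-14*w^2 - 2*w + 108) + 4*w^2 - 36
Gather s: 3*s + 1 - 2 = 3*s - 1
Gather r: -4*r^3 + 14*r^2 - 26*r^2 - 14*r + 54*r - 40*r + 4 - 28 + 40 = -4*r^3 - 12*r^2 + 16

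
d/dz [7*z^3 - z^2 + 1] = z*(21*z - 2)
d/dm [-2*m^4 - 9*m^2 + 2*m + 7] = -8*m^3 - 18*m + 2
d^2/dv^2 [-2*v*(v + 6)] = -4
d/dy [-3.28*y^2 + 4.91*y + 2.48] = 4.91 - 6.56*y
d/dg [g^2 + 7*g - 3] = 2*g + 7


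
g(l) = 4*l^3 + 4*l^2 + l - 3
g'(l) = 12*l^2 + 8*l + 1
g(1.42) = 17.94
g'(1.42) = 36.56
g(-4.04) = -205.51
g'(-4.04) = 164.54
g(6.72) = 1398.21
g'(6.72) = 596.66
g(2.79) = 117.80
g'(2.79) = 116.73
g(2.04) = 49.65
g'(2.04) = 67.26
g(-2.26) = -31.00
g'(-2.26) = 44.21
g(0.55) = -0.57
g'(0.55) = 9.03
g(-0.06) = -3.05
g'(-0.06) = 0.56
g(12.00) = 7497.00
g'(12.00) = 1825.00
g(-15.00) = -12618.00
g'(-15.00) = 2581.00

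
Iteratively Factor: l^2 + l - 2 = (l + 2)*(l - 1)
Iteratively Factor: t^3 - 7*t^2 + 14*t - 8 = (t - 2)*(t^2 - 5*t + 4) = (t - 2)*(t - 1)*(t - 4)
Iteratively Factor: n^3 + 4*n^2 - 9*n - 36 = (n - 3)*(n^2 + 7*n + 12) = (n - 3)*(n + 4)*(n + 3)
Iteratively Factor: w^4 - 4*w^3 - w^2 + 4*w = (w - 4)*(w^3 - w) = (w - 4)*(w - 1)*(w^2 + w) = (w - 4)*(w - 1)*(w + 1)*(w)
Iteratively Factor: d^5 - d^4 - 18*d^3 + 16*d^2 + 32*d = (d - 4)*(d^4 + 3*d^3 - 6*d^2 - 8*d) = (d - 4)*(d + 1)*(d^3 + 2*d^2 - 8*d) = (d - 4)*(d - 2)*(d + 1)*(d^2 + 4*d) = d*(d - 4)*(d - 2)*(d + 1)*(d + 4)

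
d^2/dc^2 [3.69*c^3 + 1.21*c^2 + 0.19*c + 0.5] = 22.14*c + 2.42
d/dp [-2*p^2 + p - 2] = 1 - 4*p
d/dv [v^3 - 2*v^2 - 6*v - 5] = 3*v^2 - 4*v - 6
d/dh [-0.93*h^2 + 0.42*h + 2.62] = 0.42 - 1.86*h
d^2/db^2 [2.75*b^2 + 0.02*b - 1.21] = 5.50000000000000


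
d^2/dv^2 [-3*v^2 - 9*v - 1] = -6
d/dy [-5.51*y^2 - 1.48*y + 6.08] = -11.02*y - 1.48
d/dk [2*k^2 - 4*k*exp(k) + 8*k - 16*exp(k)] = -4*k*exp(k) + 4*k - 20*exp(k) + 8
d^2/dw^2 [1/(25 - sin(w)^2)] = 2*(2*sin(w)^4 + 47*sin(w)^2 - 25)/(sin(w)^2 - 25)^3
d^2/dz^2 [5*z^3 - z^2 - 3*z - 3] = 30*z - 2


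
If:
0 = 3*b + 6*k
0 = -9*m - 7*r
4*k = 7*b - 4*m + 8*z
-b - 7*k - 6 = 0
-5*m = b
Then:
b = 12/5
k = -6/5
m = -12/25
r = 108/175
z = -147/50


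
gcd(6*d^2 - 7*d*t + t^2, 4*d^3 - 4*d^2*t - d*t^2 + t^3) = -d + t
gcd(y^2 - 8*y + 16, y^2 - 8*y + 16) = y^2 - 8*y + 16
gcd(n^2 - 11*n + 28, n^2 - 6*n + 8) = n - 4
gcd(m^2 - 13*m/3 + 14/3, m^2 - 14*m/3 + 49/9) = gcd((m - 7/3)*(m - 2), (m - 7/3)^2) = m - 7/3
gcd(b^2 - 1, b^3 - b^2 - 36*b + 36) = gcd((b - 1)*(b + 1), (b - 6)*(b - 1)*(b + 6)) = b - 1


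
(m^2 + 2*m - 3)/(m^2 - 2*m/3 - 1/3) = 3*(m + 3)/(3*m + 1)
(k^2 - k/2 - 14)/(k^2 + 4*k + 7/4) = 2*(k - 4)/(2*k + 1)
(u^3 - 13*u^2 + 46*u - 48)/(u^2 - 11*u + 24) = u - 2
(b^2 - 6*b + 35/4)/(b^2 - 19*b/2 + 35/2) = (b - 7/2)/(b - 7)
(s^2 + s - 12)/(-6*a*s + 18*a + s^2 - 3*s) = (s + 4)/(-6*a + s)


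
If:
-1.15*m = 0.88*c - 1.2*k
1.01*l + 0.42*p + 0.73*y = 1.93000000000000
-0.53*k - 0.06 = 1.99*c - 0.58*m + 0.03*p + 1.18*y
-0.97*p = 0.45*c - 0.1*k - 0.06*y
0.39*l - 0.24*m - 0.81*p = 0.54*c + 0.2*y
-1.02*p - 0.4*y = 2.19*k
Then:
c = -0.79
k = -0.47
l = 0.62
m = 0.11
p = 0.41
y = 1.54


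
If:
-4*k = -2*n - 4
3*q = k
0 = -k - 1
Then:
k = -1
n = -4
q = -1/3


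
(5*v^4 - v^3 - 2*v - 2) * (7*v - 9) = 35*v^5 - 52*v^4 + 9*v^3 - 14*v^2 + 4*v + 18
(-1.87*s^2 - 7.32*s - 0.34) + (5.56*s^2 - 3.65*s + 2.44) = 3.69*s^2 - 10.97*s + 2.1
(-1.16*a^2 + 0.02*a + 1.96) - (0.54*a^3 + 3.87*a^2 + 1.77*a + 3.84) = -0.54*a^3 - 5.03*a^2 - 1.75*a - 1.88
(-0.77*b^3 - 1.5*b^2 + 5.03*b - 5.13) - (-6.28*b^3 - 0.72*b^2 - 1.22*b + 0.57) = 5.51*b^3 - 0.78*b^2 + 6.25*b - 5.7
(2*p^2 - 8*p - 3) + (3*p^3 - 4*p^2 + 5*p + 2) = 3*p^3 - 2*p^2 - 3*p - 1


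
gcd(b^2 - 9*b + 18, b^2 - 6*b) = b - 6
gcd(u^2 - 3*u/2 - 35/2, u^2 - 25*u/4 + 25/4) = u - 5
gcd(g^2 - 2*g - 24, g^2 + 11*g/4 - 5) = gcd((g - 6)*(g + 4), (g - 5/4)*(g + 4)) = g + 4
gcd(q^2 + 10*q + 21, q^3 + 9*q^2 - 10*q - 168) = q + 7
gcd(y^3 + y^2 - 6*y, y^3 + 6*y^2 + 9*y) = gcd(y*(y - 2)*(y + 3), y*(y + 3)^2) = y^2 + 3*y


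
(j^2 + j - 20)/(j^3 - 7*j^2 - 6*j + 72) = (j + 5)/(j^2 - 3*j - 18)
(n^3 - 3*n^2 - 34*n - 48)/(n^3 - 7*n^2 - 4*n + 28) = (n^2 - 5*n - 24)/(n^2 - 9*n + 14)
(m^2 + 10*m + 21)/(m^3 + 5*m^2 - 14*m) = (m + 3)/(m*(m - 2))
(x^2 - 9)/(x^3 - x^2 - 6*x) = (x + 3)/(x*(x + 2))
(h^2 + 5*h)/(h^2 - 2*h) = (h + 5)/(h - 2)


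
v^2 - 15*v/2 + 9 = (v - 6)*(v - 3/2)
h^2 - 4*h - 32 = (h - 8)*(h + 4)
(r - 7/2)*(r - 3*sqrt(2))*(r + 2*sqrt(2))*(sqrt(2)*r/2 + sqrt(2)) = sqrt(2)*r^4/2 - 3*sqrt(2)*r^3/4 - r^3 - 19*sqrt(2)*r^2/2 + 3*r^2/2 + 7*r + 9*sqrt(2)*r + 42*sqrt(2)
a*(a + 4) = a^2 + 4*a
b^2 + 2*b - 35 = (b - 5)*(b + 7)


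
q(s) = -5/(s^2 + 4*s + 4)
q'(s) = -5*(-2*s - 4)/(s^2 + 4*s + 4)^2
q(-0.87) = -3.92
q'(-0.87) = 6.93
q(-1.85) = -222.22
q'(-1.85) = 2962.96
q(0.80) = -0.64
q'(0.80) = 0.46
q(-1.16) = -7.09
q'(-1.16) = 16.87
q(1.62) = -0.38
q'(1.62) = 0.21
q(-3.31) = -2.91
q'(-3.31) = -4.45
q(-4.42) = -0.85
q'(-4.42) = -0.71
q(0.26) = -0.98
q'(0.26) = 0.87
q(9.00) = -0.04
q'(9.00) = 0.01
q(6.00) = -0.08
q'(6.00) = 0.02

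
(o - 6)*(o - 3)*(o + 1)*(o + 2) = o^4 - 6*o^3 - 7*o^2 + 36*o + 36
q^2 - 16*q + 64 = (q - 8)^2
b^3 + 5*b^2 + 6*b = b*(b + 2)*(b + 3)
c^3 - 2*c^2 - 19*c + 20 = (c - 5)*(c - 1)*(c + 4)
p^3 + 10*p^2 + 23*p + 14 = (p + 1)*(p + 2)*(p + 7)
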